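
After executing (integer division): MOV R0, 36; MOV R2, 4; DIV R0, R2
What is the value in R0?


Register state trace:
  MOV R0, 36  → R0 = 36
  MOV R2, 4  → R2 = 4
  DIV R0, R2  → R0 = 36 // 4 = 9
Final: R0 = 9

9


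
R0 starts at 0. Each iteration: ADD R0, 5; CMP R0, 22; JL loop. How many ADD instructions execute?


Loop trace (R0 starts at 0, target 22, step 5):
  ADD #1: R0 = 0 + 5 = 5  → 5 < 22, loop
  ADD #2: R0 = 5 + 5 = 10  → 10 < 22, loop
  ADD #3: R0 = 10 + 5 = 15  → 15 < 22, loop
  ADD #4: R0 = 15 + 5 = 20  → 20 < 22, loop
  ADD #5: R0 = 20 + 5 = 25  → 25 >= 22, exit
Total ADD instructions: 5

5


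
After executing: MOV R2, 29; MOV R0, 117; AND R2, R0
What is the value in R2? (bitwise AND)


Register state trace:
  MOV R2, 29  → R2 = 29 (0b00011101)
  MOV R0, 117  → R0 = 117 (0b01110101)
  AND R2, R0  → R2 = 29 AND 117 = 21 (0b00010101)
Final: R2 = 21

21


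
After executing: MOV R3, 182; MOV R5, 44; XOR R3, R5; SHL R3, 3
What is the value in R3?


Register state trace:
  MOV R3, 182  → R3 = 182 (0b10110110)
  MOV R5, 44  → R5 = 44 (0b00101100)
  XOR R3, R5  → R3 = 182 XOR 44 = 154 (0b10011010)
  SHL R3, 3  → R3 = 154 << 3 = 1232
Final: R3 = 1232

1232


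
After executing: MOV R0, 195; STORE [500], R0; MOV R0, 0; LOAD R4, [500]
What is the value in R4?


Register and memory trace:
  MOV R0, 195  → R0 = 195
  STORE [500], R0  → mem[500] = 195
  MOV R0, 0  → R0 = 0
  LOAD R4, [500]  → R4 = mem[500] = 195
Final: R4 = 195

195


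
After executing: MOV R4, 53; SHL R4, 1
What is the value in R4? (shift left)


Register state trace:
  MOV R4, 53  → R4 = 53
  SHL R4, 1  → R4 = 53 << 1 = 53 * 2^1 = 106
Final: R4 = 106

106


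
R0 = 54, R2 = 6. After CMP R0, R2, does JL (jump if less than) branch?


Trace:
  R0 = 54, R2 = 6
  CMP R0, R2  → compares 54 vs 6
  JL checks: is 54 less than 6?
  54 > 6, so condition is false
Branch taken: No

No


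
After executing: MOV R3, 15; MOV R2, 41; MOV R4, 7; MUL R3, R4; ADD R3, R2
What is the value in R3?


Register state trace:
  MOV R3, 15  → R3 = 15
  MOV R2, 41  → R2 = 41
  MOV R4, 7  → R4 = 7
  MUL R3, R4  → R3 = 15 * 7 = 105
  ADD R3, R2  → R3 = 105 + 41 = 146
Final: R3 = 146

146


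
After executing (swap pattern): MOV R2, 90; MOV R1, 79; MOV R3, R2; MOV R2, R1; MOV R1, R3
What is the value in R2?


Register state trace (swap pattern):
  MOV R2, 90  → R2 = 90
  MOV R1, 79  → R1 = 79
  MOV R3, R2  → R3 = 90  (save R2)
  MOV R2, R1  → R2 = 79  (R2 gets R1's value)
  MOV R1, R3  → R1 = 90  (R1 gets saved value)
Final: R2 = 79

79


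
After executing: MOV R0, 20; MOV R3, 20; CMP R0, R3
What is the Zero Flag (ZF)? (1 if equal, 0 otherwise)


Register state trace:
  MOV R0, 20  → R0 = 20
  MOV R3, 20  → R3 = 20
  CMP R0, R3  → computes 20 - 20 = 0
  Result is zero, so values are equal
ZF = 1

1


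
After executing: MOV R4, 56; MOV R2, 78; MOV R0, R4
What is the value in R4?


Register state trace:
  MOV R4, 56  → R4 = 56
  MOV R2, 78  → R2 = 78
  MOV R0, R4  → R0 = 56
Final: R4 = 56

56


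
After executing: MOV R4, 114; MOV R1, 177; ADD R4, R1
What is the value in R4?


Register state trace:
  MOV R4, 114  → R4 = 114
  MOV R1, 177  → R1 = 177
  ADD R4, R1  → R4 = 114 + 177 = 291
Final: R4 = 291

291


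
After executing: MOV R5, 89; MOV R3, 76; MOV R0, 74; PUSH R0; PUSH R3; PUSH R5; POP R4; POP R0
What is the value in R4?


Stack trace (top is rightmost):
  MOV R5, 89  → R5 = 89
  MOV R3, 76  → R3 = 76
  MOV R0, 74  → R0 = 74
  PUSH R0  → stack: [74]
  PUSH R3  → stack: [74, 76]
  PUSH R5  → stack: [74, 76, 89]
  POP R4  → R4 = 89, stack: [74, 76]
  POP R0  → R0 = 76, stack: [74]
Final: R4 = 89

89


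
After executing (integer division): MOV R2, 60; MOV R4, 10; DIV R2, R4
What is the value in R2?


Register state trace:
  MOV R2, 60  → R2 = 60
  MOV R4, 10  → R4 = 10
  DIV R2, R4  → R2 = 60 // 10 = 6
Final: R2 = 6

6


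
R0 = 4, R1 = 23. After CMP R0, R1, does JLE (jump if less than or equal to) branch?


Trace:
  R0 = 4, R1 = 23
  CMP R0, R1  → compares 4 vs 23
  JLE checks: is 4 less than or equal to 23?
  4 < 23, so condition is true
Branch taken: Yes

Yes


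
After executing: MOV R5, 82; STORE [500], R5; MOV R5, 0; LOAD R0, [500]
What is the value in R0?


Register and memory trace:
  MOV R5, 82  → R5 = 82
  STORE [500], R5  → mem[500] = 82
  MOV R5, 0  → R5 = 0
  LOAD R0, [500]  → R0 = mem[500] = 82
Final: R0 = 82

82


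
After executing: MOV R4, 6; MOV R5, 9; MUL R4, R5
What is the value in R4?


Register state trace:
  MOV R4, 6  → R4 = 6
  MOV R5, 9  → R5 = 9
  MUL R4, R5  → R4 = 6 * 9 = 54
Final: R4 = 54

54


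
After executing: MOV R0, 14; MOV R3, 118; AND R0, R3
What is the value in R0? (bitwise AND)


Register state trace:
  MOV R0, 14  → R0 = 14 (0b00001110)
  MOV R3, 118  → R3 = 118 (0b01110110)
  AND R0, R3  → R0 = 14 AND 118 = 6 (0b00000110)
Final: R0 = 6

6


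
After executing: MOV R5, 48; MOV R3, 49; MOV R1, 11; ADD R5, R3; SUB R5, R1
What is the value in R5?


Register state trace:
  MOV R5, 48  → R5 = 48
  MOV R3, 49  → R3 = 49
  MOV R1, 11  → R1 = 11
  ADD R5, R3  → R5 = 48 + 49 = 97
  SUB R5, R1  → R5 = 97 - 11 = 86
Final: R5 = 86

86


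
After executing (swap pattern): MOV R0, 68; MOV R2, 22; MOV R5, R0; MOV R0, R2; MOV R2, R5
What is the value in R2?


Register state trace (swap pattern):
  MOV R0, 68  → R0 = 68
  MOV R2, 22  → R2 = 22
  MOV R5, R0  → R5 = 68  (save R0)
  MOV R0, R2  → R0 = 22  (R0 gets R2's value)
  MOV R2, R5  → R2 = 68  (R2 gets saved value)
Final: R2 = 68

68


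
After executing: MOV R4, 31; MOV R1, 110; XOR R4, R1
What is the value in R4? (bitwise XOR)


Register state trace:
  MOV R4, 31  → R4 = 31 (0b00011111)
  MOV R1, 110  → R1 = 110 (0b01101110)
  XOR R4, R1  → R4 = 31 XOR 110 = 113 (0b01110001)
Final: R4 = 113

113


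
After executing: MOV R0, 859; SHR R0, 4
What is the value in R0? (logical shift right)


Register state trace:
  MOV R0, 859  → R0 = 859
  SHR R0, 4  → R0 = 859 >> 4 = 859 // 2^4 = 53
Final: R0 = 53

53


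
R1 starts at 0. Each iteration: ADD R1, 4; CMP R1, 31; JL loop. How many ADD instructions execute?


Loop trace (R1 starts at 0, target 31, step 4):
  ADD #1: R1 = 0 + 4 = 4  → 4 < 31, loop
  ADD #2: R1 = 4 + 4 = 8  → 8 < 31, loop
  ADD #3: R1 = 8 + 4 = 12  → 12 < 31, loop
  ADD #4: R1 = 12 + 4 = 16  → 16 < 31, loop
  ADD #5: R1 = 16 + 4 = 20  → 20 < 31, loop
  ADD #6: R1 = 20 + 4 = 24  → 24 < 31, loop
  ADD #7: R1 = 24 + 4 = 28  → 28 < 31, loop
  ADD #8: R1 = 28 + 4 = 32  → 32 >= 31, exit
Total ADD instructions: 8

8


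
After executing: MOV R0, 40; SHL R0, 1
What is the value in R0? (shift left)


Register state trace:
  MOV R0, 40  → R0 = 40
  SHL R0, 1  → R0 = 40 << 1 = 40 * 2^1 = 80
Final: R0 = 80

80


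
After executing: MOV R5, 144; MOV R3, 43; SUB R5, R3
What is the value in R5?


Register state trace:
  MOV R5, 144  → R5 = 144
  MOV R3, 43  → R3 = 43
  SUB R5, R3  → R5 = 144 - 43 = 101
Final: R5 = 101

101


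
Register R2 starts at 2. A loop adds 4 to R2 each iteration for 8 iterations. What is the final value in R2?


Starting value: R2 = 2
  Iter 1: R2 = 2 + 4 = 6
  Iter 2: R2 = 6 + 4 = 10
  Iter 3: R2 = 10 + 4 = 14
  Iter 4: R2 = 14 + 4 = 18
  Iter 5: R2 = 18 + 4 = 22
  Iter 6: R2 = 22 + 4 = 26
  Iter 7: R2 = 26 + 4 = 30
  Iter 8: R2 = 30 + 4 = 34
Final: R2 = 34

34


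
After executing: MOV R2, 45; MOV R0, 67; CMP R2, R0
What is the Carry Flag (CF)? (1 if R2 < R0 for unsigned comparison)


Register state trace:
  MOV R2, 45  → R2 = 45
  MOV R0, 67  → R0 = 67
  CMP R2, R0  → unsigned 45 - 67: borrow occurs
  45 < 67, so CF = 1
CF = 1

1


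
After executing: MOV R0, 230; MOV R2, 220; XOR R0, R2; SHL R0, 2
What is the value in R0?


Register state trace:
  MOV R0, 230  → R0 = 230 (0b11100110)
  MOV R2, 220  → R2 = 220 (0b11011100)
  XOR R0, R2  → R0 = 230 XOR 220 = 58 (0b00111010)
  SHL R0, 2  → R0 = 58 << 2 = 232
Final: R0 = 232

232


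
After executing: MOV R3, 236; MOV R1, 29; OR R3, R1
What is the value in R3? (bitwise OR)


Register state trace:
  MOV R3, 236  → R3 = 236 (0b11101100)
  MOV R1, 29  → R1 = 29 (0b00011101)
  OR R3, R1   → R3 = 236 OR 29 = 253 (0b11111101)
Final: R3 = 253

253


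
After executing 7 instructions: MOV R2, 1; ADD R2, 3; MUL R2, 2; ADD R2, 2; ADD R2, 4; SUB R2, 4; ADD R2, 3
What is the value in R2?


Register state trace:
  MOV R2, 1  → R2 = 1
  ADD R2, 3  → R2 = 1 + 3 = 4
  MUL R2, 2  → R2 = 4 * 2 = 8
  ADD R2, 2  → R2 = 8 + 2 = 10
  ADD R2, 4  → R2 = 10 + 4 = 14
  SUB R2, 4  → R2 = 14 - 4 = 10
  ADD R2, 3  → R2 = 10 + 3 = 13
Final: R2 = 13

13


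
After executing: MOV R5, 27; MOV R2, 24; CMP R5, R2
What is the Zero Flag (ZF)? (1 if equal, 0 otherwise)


Register state trace:
  MOV R5, 27  → R5 = 27
  MOV R2, 24  → R2 = 24
  CMP R5, R2  → computes 27 - 24 = 3
  Result is nonzero, so values are not equal
ZF = 0

0


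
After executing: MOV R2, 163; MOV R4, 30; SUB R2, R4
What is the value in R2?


Register state trace:
  MOV R2, 163  → R2 = 163
  MOV R4, 30  → R4 = 30
  SUB R2, R4  → R2 = 163 - 30 = 133
Final: R2 = 133

133


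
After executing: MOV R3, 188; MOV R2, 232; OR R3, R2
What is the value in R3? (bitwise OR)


Register state trace:
  MOV R3, 188  → R3 = 188 (0b10111100)
  MOV R2, 232  → R2 = 232 (0b11101000)
  OR R3, R2   → R3 = 188 OR 232 = 252 (0b11111100)
Final: R3 = 252

252


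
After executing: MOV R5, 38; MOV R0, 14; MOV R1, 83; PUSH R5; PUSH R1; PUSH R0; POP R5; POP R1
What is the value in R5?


Stack trace (top is rightmost):
  MOV R5, 38  → R5 = 38
  MOV R0, 14  → R0 = 14
  MOV R1, 83  → R1 = 83
  PUSH R5  → stack: [38]
  PUSH R1  → stack: [38, 83]
  PUSH R0  → stack: [38, 83, 14]
  POP R5  → R5 = 14, stack: [38, 83]
  POP R1  → R1 = 83, stack: [38]
Final: R5 = 14

14


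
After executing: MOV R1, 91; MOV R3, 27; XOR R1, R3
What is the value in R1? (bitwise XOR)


Register state trace:
  MOV R1, 91  → R1 = 91 (0b01011011)
  MOV R3, 27  → R3 = 27 (0b00011011)
  XOR R1, R3  → R1 = 91 XOR 27 = 64 (0b01000000)
Final: R1 = 64

64


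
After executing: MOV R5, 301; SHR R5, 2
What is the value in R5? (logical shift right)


Register state trace:
  MOV R5, 301  → R5 = 301
  SHR R5, 2  → R5 = 301 >> 2 = 301 // 2^2 = 75
Final: R5 = 75

75


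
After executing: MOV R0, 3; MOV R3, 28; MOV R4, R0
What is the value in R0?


Register state trace:
  MOV R0, 3  → R0 = 3
  MOV R3, 28  → R3 = 28
  MOV R4, R0  → R4 = 3
Final: R0 = 3

3


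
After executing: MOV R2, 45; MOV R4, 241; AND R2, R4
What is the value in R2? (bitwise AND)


Register state trace:
  MOV R2, 45  → R2 = 45 (0b00101101)
  MOV R4, 241  → R4 = 241 (0b11110001)
  AND R2, R4  → R2 = 45 AND 241 = 33 (0b00100001)
Final: R2 = 33

33


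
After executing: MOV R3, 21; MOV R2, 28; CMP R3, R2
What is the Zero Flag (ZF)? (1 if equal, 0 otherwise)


Register state trace:
  MOV R3, 21  → R3 = 21
  MOV R2, 28  → R2 = 28
  CMP R3, R2  → computes 21 - 28 = -7
  Result is nonzero, so values are not equal
ZF = 0

0


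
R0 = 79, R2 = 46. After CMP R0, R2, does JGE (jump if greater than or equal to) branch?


Trace:
  R0 = 79, R2 = 46
  CMP R0, R2  → compares 79 vs 46
  JGE checks: is 79 greater than or equal to 46?
  79 > 46, so condition is true
Branch taken: Yes

Yes


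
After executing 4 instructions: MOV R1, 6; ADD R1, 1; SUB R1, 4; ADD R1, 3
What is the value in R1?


Register state trace:
  MOV R1, 6  → R1 = 6
  ADD R1, 1  → R1 = 6 + 1 = 7
  SUB R1, 4  → R1 = 7 - 4 = 3
  ADD R1, 3  → R1 = 3 + 3 = 6
Final: R1 = 6

6


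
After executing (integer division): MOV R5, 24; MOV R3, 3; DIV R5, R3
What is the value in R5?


Register state trace:
  MOV R5, 24  → R5 = 24
  MOV R3, 3  → R3 = 3
  DIV R5, R3  → R5 = 24 // 3 = 8
Final: R5 = 8

8


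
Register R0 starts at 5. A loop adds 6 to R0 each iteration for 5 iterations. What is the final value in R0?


Starting value: R0 = 5
  Iter 1: R0 = 5 + 6 = 11
  Iter 2: R0 = 11 + 6 = 17
  Iter 3: R0 = 17 + 6 = 23
  Iter 4: R0 = 23 + 6 = 29
  Iter 5: R0 = 29 + 6 = 35
Final: R0 = 35

35


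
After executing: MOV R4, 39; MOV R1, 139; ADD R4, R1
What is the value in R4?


Register state trace:
  MOV R4, 39  → R4 = 39
  MOV R1, 139  → R1 = 139
  ADD R4, R1  → R4 = 39 + 139 = 178
Final: R4 = 178

178


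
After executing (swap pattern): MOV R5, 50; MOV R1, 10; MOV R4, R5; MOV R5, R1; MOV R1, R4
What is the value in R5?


Register state trace (swap pattern):
  MOV R5, 50  → R5 = 50
  MOV R1, 10  → R1 = 10
  MOV R4, R5  → R4 = 50  (save R5)
  MOV R5, R1  → R5 = 10  (R5 gets R1's value)
  MOV R1, R4  → R1 = 50  (R1 gets saved value)
Final: R5 = 10

10


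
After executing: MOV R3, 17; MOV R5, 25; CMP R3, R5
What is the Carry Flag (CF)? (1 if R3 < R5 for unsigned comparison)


Register state trace:
  MOV R3, 17  → R3 = 17
  MOV R5, 25  → R5 = 25
  CMP R3, R5  → unsigned 17 - 25: borrow occurs
  17 < 25, so CF = 1
CF = 1

1


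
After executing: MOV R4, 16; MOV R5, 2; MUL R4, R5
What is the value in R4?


Register state trace:
  MOV R4, 16  → R4 = 16
  MOV R5, 2  → R5 = 2
  MUL R4, R5  → R4 = 16 * 2 = 32
Final: R4 = 32

32


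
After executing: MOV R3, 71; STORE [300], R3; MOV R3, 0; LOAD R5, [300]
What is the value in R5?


Register and memory trace:
  MOV R3, 71  → R3 = 71
  STORE [300], R3  → mem[300] = 71
  MOV R3, 0  → R3 = 0
  LOAD R5, [300]  → R5 = mem[300] = 71
Final: R5 = 71

71


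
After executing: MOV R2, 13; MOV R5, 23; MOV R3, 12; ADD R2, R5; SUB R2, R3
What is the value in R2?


Register state trace:
  MOV R2, 13  → R2 = 13
  MOV R5, 23  → R5 = 23
  MOV R3, 12  → R3 = 12
  ADD R2, R5  → R2 = 13 + 23 = 36
  SUB R2, R3  → R2 = 36 - 12 = 24
Final: R2 = 24

24


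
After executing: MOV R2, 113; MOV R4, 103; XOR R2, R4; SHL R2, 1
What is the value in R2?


Register state trace:
  MOV R2, 113  → R2 = 113 (0b01110001)
  MOV R4, 103  → R4 = 103 (0b01100111)
  XOR R2, R4  → R2 = 113 XOR 103 = 22 (0b00010110)
  SHL R2, 1  → R2 = 22 << 1 = 44
Final: R2 = 44

44


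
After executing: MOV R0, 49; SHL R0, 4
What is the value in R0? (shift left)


Register state trace:
  MOV R0, 49  → R0 = 49
  SHL R0, 4  → R0 = 49 << 4 = 49 * 2^4 = 784
Final: R0 = 784

784


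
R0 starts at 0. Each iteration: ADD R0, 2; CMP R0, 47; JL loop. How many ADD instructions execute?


Loop trace (R0 starts at 0, target 47, step 2):
  ADD #1: R0 = 0 + 2 = 2  → 2 < 47, loop
  ADD #2: R0 = 2 + 2 = 4  → 4 < 47, loop
  ADD #3: R0 = 4 + 2 = 6  → 6 < 47, loop
  ADD #4: R0 = 6 + 2 = 8  → 8 < 47, loop
  ADD #5: R0 = 8 + 2 = 10  → 10 < 47, loop
  ADD #6: R0 = 10 + 2 = 12  → 12 < 47, loop
  ADD #7: R0 = 12 + 2 = 14  → 14 < 47, loop
  ADD #8: R0 = 14 + 2 = 16  → 16 < 47, loop
  ADD #9: R0 = 16 + 2 = 18  → 18 < 47, loop
  ADD #10: R0 = 18 + 2 = 20  → 20 < 47, loop
  ADD #11: R0 = 20 + 2 = 22  → 22 < 47, loop
  ADD #12: R0 = 22 + 2 = 24  → 24 < 47, loop
  ADD #13: R0 = 24 + 2 = 26  → 26 < 47, loop
  ADD #14: R0 = 26 + 2 = 28  → 28 < 47, loop
  ADD #15: R0 = 28 + 2 = 30  → 30 < 47, loop
  ADD #16: R0 = 30 + 2 = 32  → 32 < 47, loop
  ADD #17: R0 = 32 + 2 = 34  → 34 < 47, loop
  ADD #18: R0 = 34 + 2 = 36  → 36 < 47, loop
  ADD #19: R0 = 36 + 2 = 38  → 38 < 47, loop
  ADD #20: R0 = 38 + 2 = 40  → 40 < 47, loop
  ADD #21: R0 = 40 + 2 = 42  → 42 < 47, loop
  ADD #22: R0 = 42 + 2 = 44  → 44 < 47, loop
  ADD #23: R0 = 44 + 2 = 46  → 46 < 47, loop
  ADD #24: R0 = 46 + 2 = 48  → 48 >= 47, exit
Total ADD instructions: 24

24


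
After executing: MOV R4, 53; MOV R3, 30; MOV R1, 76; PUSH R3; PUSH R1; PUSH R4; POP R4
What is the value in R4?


Stack trace (top is rightmost):
  MOV R4, 53  → R4 = 53
  MOV R3, 30  → R3 = 30
  MOV R1, 76  → R1 = 76
  PUSH R3  → stack: [30]
  PUSH R1  → stack: [30, 76]
  PUSH R4  → stack: [30, 76, 53]
  POP R4  → R4 = 53, stack: [30, 76]
Final: R4 = 53

53


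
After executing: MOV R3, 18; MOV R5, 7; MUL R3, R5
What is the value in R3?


Register state trace:
  MOV R3, 18  → R3 = 18
  MOV R5, 7  → R5 = 7
  MUL R3, R5  → R3 = 18 * 7 = 126
Final: R3 = 126

126


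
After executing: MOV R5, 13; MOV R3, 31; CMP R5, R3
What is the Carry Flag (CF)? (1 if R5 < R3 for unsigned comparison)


Register state trace:
  MOV R5, 13  → R5 = 13
  MOV R3, 31  → R3 = 31
  CMP R5, R3  → unsigned 13 - 31: borrow occurs
  13 < 31, so CF = 1
CF = 1

1


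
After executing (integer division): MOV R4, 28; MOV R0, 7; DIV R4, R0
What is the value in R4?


Register state trace:
  MOV R4, 28  → R4 = 28
  MOV R0, 7  → R0 = 7
  DIV R4, R0  → R4 = 28 // 7 = 4
Final: R4 = 4

4


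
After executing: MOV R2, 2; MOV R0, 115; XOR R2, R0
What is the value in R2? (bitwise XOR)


Register state trace:
  MOV R2, 2  → R2 = 2 (0b00000010)
  MOV R0, 115  → R0 = 115 (0b01110011)
  XOR R2, R0  → R2 = 2 XOR 115 = 113 (0b01110001)
Final: R2 = 113

113


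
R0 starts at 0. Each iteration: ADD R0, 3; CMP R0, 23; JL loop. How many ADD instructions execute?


Loop trace (R0 starts at 0, target 23, step 3):
  ADD #1: R0 = 0 + 3 = 3  → 3 < 23, loop
  ADD #2: R0 = 3 + 3 = 6  → 6 < 23, loop
  ADD #3: R0 = 6 + 3 = 9  → 9 < 23, loop
  ADD #4: R0 = 9 + 3 = 12  → 12 < 23, loop
  ADD #5: R0 = 12 + 3 = 15  → 15 < 23, loop
  ADD #6: R0 = 15 + 3 = 18  → 18 < 23, loop
  ADD #7: R0 = 18 + 3 = 21  → 21 < 23, loop
  ADD #8: R0 = 21 + 3 = 24  → 24 >= 23, exit
Total ADD instructions: 8

8


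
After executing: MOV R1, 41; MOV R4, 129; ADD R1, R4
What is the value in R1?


Register state trace:
  MOV R1, 41  → R1 = 41
  MOV R4, 129  → R4 = 129
  ADD R1, R4  → R1 = 41 + 129 = 170
Final: R1 = 170

170


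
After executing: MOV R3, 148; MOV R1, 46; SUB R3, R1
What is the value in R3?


Register state trace:
  MOV R3, 148  → R3 = 148
  MOV R1, 46  → R1 = 46
  SUB R3, R1  → R3 = 148 - 46 = 102
Final: R3 = 102

102


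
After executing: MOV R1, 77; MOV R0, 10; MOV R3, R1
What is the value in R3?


Register state trace:
  MOV R1, 77  → R1 = 77
  MOV R0, 10  → R0 = 10
  MOV R3, R1  → R3 = 77
Final: R3 = 77

77


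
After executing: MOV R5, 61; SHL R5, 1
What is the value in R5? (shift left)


Register state trace:
  MOV R5, 61  → R5 = 61
  SHL R5, 1  → R5 = 61 << 1 = 61 * 2^1 = 122
Final: R5 = 122

122


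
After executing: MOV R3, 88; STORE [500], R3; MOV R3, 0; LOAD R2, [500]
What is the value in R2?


Register and memory trace:
  MOV R3, 88  → R3 = 88
  STORE [500], R3  → mem[500] = 88
  MOV R3, 0  → R3 = 0
  LOAD R2, [500]  → R2 = mem[500] = 88
Final: R2 = 88

88


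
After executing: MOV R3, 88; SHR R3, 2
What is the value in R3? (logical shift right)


Register state trace:
  MOV R3, 88  → R3 = 88
  SHR R3, 2  → R3 = 88 >> 2 = 88 // 2^2 = 22
Final: R3 = 22

22


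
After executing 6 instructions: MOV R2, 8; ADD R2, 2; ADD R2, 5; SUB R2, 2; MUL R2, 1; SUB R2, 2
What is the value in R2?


Register state trace:
  MOV R2, 8  → R2 = 8
  ADD R2, 2  → R2 = 8 + 2 = 10
  ADD R2, 5  → R2 = 10 + 5 = 15
  SUB R2, 2  → R2 = 15 - 2 = 13
  MUL R2, 1  → R2 = 13 * 1 = 13
  SUB R2, 2  → R2 = 13 - 2 = 11
Final: R2 = 11

11


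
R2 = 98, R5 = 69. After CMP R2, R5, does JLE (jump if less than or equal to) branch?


Trace:
  R2 = 98, R5 = 69
  CMP R2, R5  → compares 98 vs 69
  JLE checks: is 98 less than or equal to 69?
  98 > 69, so condition is false
Branch taken: No

No


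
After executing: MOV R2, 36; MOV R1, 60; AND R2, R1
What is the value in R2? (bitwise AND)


Register state trace:
  MOV R2, 36  → R2 = 36 (0b00100100)
  MOV R1, 60  → R1 = 60 (0b00111100)
  AND R2, R1  → R2 = 36 AND 60 = 36 (0b00100100)
Final: R2 = 36

36


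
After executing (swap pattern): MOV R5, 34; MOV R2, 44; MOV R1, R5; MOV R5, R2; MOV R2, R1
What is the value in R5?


Register state trace (swap pattern):
  MOV R5, 34  → R5 = 34
  MOV R2, 44  → R2 = 44
  MOV R1, R5  → R1 = 34  (save R5)
  MOV R5, R2  → R5 = 44  (R5 gets R2's value)
  MOV R2, R1  → R2 = 34  (R2 gets saved value)
Final: R5 = 44

44


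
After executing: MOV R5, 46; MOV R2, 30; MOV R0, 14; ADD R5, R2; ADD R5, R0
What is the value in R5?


Register state trace:
  MOV R5, 46  → R5 = 46
  MOV R2, 30  → R2 = 30
  MOV R0, 14  → R0 = 14
  ADD R5, R2  → R5 = 46 + 30 = 76
  ADD R5, R0  → R5 = 76 + 14 = 90
Final: R5 = 90

90


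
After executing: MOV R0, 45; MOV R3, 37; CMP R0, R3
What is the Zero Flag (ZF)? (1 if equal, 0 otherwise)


Register state trace:
  MOV R0, 45  → R0 = 45
  MOV R3, 37  → R3 = 37
  CMP R0, R3  → computes 45 - 37 = 8
  Result is nonzero, so values are not equal
ZF = 0

0


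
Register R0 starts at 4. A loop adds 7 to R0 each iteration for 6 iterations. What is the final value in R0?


Starting value: R0 = 4
  Iter 1: R0 = 4 + 7 = 11
  Iter 2: R0 = 11 + 7 = 18
  Iter 3: R0 = 18 + 7 = 25
  Iter 4: R0 = 25 + 7 = 32
  Iter 5: R0 = 32 + 7 = 39
  Iter 6: R0 = 39 + 7 = 46
Final: R0 = 46

46


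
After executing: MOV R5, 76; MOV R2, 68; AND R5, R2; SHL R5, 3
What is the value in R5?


Register state trace:
  MOV R5, 76  → R5 = 76 (0b01001100)
  MOV R2, 68  → R2 = 68 (0b01000100)
  AND R5, R2  → R5 = 76 AND 68 = 68 (0b01000100)
  SHL R5, 3  → R5 = 68 << 3 = 544
Final: R5 = 544

544


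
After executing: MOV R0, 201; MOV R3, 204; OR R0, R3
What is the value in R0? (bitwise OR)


Register state trace:
  MOV R0, 201  → R0 = 201 (0b11001001)
  MOV R3, 204  → R3 = 204 (0b11001100)
  OR R0, R3   → R0 = 201 OR 204 = 205 (0b11001101)
Final: R0 = 205

205


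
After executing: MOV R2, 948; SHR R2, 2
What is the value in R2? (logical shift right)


Register state trace:
  MOV R2, 948  → R2 = 948
  SHR R2, 2  → R2 = 948 >> 2 = 948 // 2^2 = 237
Final: R2 = 237

237


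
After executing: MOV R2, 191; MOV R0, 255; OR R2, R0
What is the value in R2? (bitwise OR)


Register state trace:
  MOV R2, 191  → R2 = 191 (0b10111111)
  MOV R0, 255  → R0 = 255 (0b11111111)
  OR R2, R0   → R2 = 191 OR 255 = 255 (0b11111111)
Final: R2 = 255

255


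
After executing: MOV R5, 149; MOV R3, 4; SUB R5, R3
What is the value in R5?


Register state trace:
  MOV R5, 149  → R5 = 149
  MOV R3, 4  → R3 = 4
  SUB R5, R3  → R5 = 149 - 4 = 145
Final: R5 = 145

145


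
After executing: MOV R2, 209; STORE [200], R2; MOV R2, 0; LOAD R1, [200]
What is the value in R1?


Register and memory trace:
  MOV R2, 209  → R2 = 209
  STORE [200], R2  → mem[200] = 209
  MOV R2, 0  → R2 = 0
  LOAD R1, [200]  → R1 = mem[200] = 209
Final: R1 = 209

209


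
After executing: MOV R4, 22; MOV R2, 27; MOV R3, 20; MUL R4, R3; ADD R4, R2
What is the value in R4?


Register state trace:
  MOV R4, 22  → R4 = 22
  MOV R2, 27  → R2 = 27
  MOV R3, 20  → R3 = 20
  MUL R4, R3  → R4 = 22 * 20 = 440
  ADD R4, R2  → R4 = 440 + 27 = 467
Final: R4 = 467

467


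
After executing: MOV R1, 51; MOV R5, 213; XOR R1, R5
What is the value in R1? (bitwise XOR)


Register state trace:
  MOV R1, 51  → R1 = 51 (0b00110011)
  MOV R5, 213  → R5 = 213 (0b11010101)
  XOR R1, R5  → R1 = 51 XOR 213 = 230 (0b11100110)
Final: R1 = 230

230


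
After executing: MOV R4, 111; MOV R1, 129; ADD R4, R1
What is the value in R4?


Register state trace:
  MOV R4, 111  → R4 = 111
  MOV R1, 129  → R1 = 129
  ADD R4, R1  → R4 = 111 + 129 = 240
Final: R4 = 240

240


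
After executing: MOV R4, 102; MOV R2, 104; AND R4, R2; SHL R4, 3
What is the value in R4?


Register state trace:
  MOV R4, 102  → R4 = 102 (0b01100110)
  MOV R2, 104  → R2 = 104 (0b01101000)
  AND R4, R2  → R4 = 102 AND 104 = 96 (0b01100000)
  SHL R4, 3  → R4 = 96 << 3 = 768
Final: R4 = 768

768


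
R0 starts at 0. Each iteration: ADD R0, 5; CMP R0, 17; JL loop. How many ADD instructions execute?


Loop trace (R0 starts at 0, target 17, step 5):
  ADD #1: R0 = 0 + 5 = 5  → 5 < 17, loop
  ADD #2: R0 = 5 + 5 = 10  → 10 < 17, loop
  ADD #3: R0 = 10 + 5 = 15  → 15 < 17, loop
  ADD #4: R0 = 15 + 5 = 20  → 20 >= 17, exit
Total ADD instructions: 4

4


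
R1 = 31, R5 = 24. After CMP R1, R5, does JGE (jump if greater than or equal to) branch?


Trace:
  R1 = 31, R5 = 24
  CMP R1, R5  → compares 31 vs 24
  JGE checks: is 31 greater than or equal to 24?
  31 > 24, so condition is true
Branch taken: Yes

Yes


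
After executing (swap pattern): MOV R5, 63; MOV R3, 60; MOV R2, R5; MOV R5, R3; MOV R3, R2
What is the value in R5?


Register state trace (swap pattern):
  MOV R5, 63  → R5 = 63
  MOV R3, 60  → R3 = 60
  MOV R2, R5  → R2 = 63  (save R5)
  MOV R5, R3  → R5 = 60  (R5 gets R3's value)
  MOV R3, R2  → R3 = 63  (R3 gets saved value)
Final: R5 = 60

60


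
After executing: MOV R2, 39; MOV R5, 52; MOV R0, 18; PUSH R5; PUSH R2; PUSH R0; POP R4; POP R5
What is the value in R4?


Stack trace (top is rightmost):
  MOV R2, 39  → R2 = 39
  MOV R5, 52  → R5 = 52
  MOV R0, 18  → R0 = 18
  PUSH R5  → stack: [52]
  PUSH R2  → stack: [52, 39]
  PUSH R0  → stack: [52, 39, 18]
  POP R4  → R4 = 18, stack: [52, 39]
  POP R5  → R5 = 39, stack: [52]
Final: R4 = 18

18


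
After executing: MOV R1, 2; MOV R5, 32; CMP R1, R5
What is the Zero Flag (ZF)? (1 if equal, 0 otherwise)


Register state trace:
  MOV R1, 2  → R1 = 2
  MOV R5, 32  → R5 = 32
  CMP R1, R5  → computes 2 - 32 = -30
  Result is nonzero, so values are not equal
ZF = 0

0


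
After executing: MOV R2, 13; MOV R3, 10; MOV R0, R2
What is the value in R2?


Register state trace:
  MOV R2, 13  → R2 = 13
  MOV R3, 10  → R3 = 10
  MOV R0, R2  → R0 = 13
Final: R2 = 13

13


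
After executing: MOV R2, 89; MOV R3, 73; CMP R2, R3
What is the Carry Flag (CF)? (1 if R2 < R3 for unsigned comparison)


Register state trace:
  MOV R2, 89  → R2 = 89
  MOV R3, 73  → R3 = 73
  CMP R2, R3  → unsigned 89 - 73: no borrow
  89 >= 73, so CF = 0
CF = 0

0


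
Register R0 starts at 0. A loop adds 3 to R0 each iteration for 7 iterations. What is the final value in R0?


Starting value: R0 = 0
  Iter 1: R0 = 0 + 3 = 3
  Iter 2: R0 = 3 + 3 = 6
  Iter 3: R0 = 6 + 3 = 9
  Iter 4: R0 = 9 + 3 = 12
  Iter 5: R0 = 12 + 3 = 15
  Iter 6: R0 = 15 + 3 = 18
  Iter 7: R0 = 18 + 3 = 21
Final: R0 = 21

21


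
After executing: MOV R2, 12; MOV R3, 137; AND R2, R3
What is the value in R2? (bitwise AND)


Register state trace:
  MOV R2, 12  → R2 = 12 (0b00001100)
  MOV R3, 137  → R3 = 137 (0b10001001)
  AND R2, R3  → R2 = 12 AND 137 = 8 (0b00001000)
Final: R2 = 8

8


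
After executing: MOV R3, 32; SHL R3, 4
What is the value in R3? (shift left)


Register state trace:
  MOV R3, 32  → R3 = 32
  SHL R3, 4  → R3 = 32 << 4 = 32 * 2^4 = 512
Final: R3 = 512

512


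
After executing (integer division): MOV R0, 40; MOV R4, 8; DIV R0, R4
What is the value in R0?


Register state trace:
  MOV R0, 40  → R0 = 40
  MOV R4, 8  → R4 = 8
  DIV R0, R4  → R0 = 40 // 8 = 5
Final: R0 = 5

5


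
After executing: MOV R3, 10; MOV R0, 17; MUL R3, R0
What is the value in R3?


Register state trace:
  MOV R3, 10  → R3 = 10
  MOV R0, 17  → R0 = 17
  MUL R3, R0  → R3 = 10 * 17 = 170
Final: R3 = 170

170


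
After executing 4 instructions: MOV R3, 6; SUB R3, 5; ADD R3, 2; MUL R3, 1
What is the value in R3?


Register state trace:
  MOV R3, 6  → R3 = 6
  SUB R3, 5  → R3 = 6 - 5 = 1
  ADD R3, 2  → R3 = 1 + 2 = 3
  MUL R3, 1  → R3 = 3 * 1 = 3
Final: R3 = 3

3


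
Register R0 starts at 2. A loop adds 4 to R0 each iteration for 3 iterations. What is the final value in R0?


Starting value: R0 = 2
  Iter 1: R0 = 2 + 4 = 6
  Iter 2: R0 = 6 + 4 = 10
  Iter 3: R0 = 10 + 4 = 14
Final: R0 = 14

14


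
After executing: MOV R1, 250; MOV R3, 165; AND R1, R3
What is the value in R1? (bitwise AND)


Register state trace:
  MOV R1, 250  → R1 = 250 (0b11111010)
  MOV R3, 165  → R3 = 165 (0b10100101)
  AND R1, R3  → R1 = 250 AND 165 = 160 (0b10100000)
Final: R1 = 160

160


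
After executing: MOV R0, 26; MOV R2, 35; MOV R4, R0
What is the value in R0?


Register state trace:
  MOV R0, 26  → R0 = 26
  MOV R2, 35  → R2 = 35
  MOV R4, R0  → R4 = 26
Final: R0 = 26

26


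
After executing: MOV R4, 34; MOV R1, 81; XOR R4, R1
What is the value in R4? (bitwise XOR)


Register state trace:
  MOV R4, 34  → R4 = 34 (0b00100010)
  MOV R1, 81  → R1 = 81 (0b01010001)
  XOR R4, R1  → R4 = 34 XOR 81 = 115 (0b01110011)
Final: R4 = 115

115


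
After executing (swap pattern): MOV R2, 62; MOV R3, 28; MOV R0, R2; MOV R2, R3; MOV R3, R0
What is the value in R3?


Register state trace (swap pattern):
  MOV R2, 62  → R2 = 62
  MOV R3, 28  → R3 = 28
  MOV R0, R2  → R0 = 62  (save R2)
  MOV R2, R3  → R2 = 28  (R2 gets R3's value)
  MOV R3, R0  → R3 = 62  (R3 gets saved value)
Final: R3 = 62

62


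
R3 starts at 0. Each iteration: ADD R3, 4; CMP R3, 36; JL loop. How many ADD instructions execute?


Loop trace (R3 starts at 0, target 36, step 4):
  ADD #1: R3 = 0 + 4 = 4  → 4 < 36, loop
  ADD #2: R3 = 4 + 4 = 8  → 8 < 36, loop
  ADD #3: R3 = 8 + 4 = 12  → 12 < 36, loop
  ADD #4: R3 = 12 + 4 = 16  → 16 < 36, loop
  ADD #5: R3 = 16 + 4 = 20  → 20 < 36, loop
  ADD #6: R3 = 20 + 4 = 24  → 24 < 36, loop
  ADD #7: R3 = 24 + 4 = 28  → 28 < 36, loop
  ADD #8: R3 = 28 + 4 = 32  → 32 < 36, loop
  ADD #9: R3 = 32 + 4 = 36  → 36 >= 36, exit
Total ADD instructions: 9

9


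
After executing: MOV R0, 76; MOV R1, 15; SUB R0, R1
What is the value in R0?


Register state trace:
  MOV R0, 76  → R0 = 76
  MOV R1, 15  → R1 = 15
  SUB R0, R1  → R0 = 76 - 15 = 61
Final: R0 = 61

61


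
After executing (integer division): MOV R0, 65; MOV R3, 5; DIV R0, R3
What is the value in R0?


Register state trace:
  MOV R0, 65  → R0 = 65
  MOV R3, 5  → R3 = 5
  DIV R0, R3  → R0 = 65 // 5 = 13
Final: R0 = 13

13


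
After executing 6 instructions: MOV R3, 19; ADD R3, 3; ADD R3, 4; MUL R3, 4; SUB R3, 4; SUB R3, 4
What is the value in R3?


Register state trace:
  MOV R3, 19  → R3 = 19
  ADD R3, 3  → R3 = 19 + 3 = 22
  ADD R3, 4  → R3 = 22 + 4 = 26
  MUL R3, 4  → R3 = 26 * 4 = 104
  SUB R3, 4  → R3 = 104 - 4 = 100
  SUB R3, 4  → R3 = 100 - 4 = 96
Final: R3 = 96

96


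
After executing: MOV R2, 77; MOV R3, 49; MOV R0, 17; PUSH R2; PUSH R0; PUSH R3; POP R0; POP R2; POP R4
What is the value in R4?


Stack trace (top is rightmost):
  MOV R2, 77  → R2 = 77
  MOV R3, 49  → R3 = 49
  MOV R0, 17  → R0 = 17
  PUSH R2  → stack: [77]
  PUSH R0  → stack: [77, 17]
  PUSH R3  → stack: [77, 17, 49]
  POP R0  → R0 = 49, stack: [77, 17]
  POP R2  → R2 = 17, stack: [77]
  POP R4  → R4 = 77, stack: []
Final: R4 = 77

77


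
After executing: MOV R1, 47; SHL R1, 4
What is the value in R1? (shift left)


Register state trace:
  MOV R1, 47  → R1 = 47
  SHL R1, 4  → R1 = 47 << 4 = 47 * 2^4 = 752
Final: R1 = 752

752


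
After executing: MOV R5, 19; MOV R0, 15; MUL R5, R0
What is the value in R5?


Register state trace:
  MOV R5, 19  → R5 = 19
  MOV R0, 15  → R0 = 15
  MUL R5, R0  → R5 = 19 * 15 = 285
Final: R5 = 285

285


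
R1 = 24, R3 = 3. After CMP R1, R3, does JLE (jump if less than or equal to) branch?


Trace:
  R1 = 24, R3 = 3
  CMP R1, R3  → compares 24 vs 3
  JLE checks: is 24 less than or equal to 3?
  24 > 3, so condition is false
Branch taken: No

No


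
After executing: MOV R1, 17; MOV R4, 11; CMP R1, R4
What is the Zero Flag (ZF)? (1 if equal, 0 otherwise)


Register state trace:
  MOV R1, 17  → R1 = 17
  MOV R4, 11  → R4 = 11
  CMP R1, R4  → computes 17 - 11 = 6
  Result is nonzero, so values are not equal
ZF = 0

0


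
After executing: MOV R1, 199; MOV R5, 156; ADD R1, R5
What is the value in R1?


Register state trace:
  MOV R1, 199  → R1 = 199
  MOV R5, 156  → R5 = 156
  ADD R1, R5  → R1 = 199 + 156 = 355
Final: R1 = 355

355


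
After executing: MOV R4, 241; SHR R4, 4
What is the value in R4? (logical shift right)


Register state trace:
  MOV R4, 241  → R4 = 241
  SHR R4, 4  → R4 = 241 >> 4 = 241 // 2^4 = 15
Final: R4 = 15

15


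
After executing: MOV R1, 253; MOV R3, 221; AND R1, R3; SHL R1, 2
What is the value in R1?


Register state trace:
  MOV R1, 253  → R1 = 253 (0b11111101)
  MOV R3, 221  → R3 = 221 (0b11011101)
  AND R1, R3  → R1 = 253 AND 221 = 221 (0b11011101)
  SHL R1, 2  → R1 = 221 << 2 = 884
Final: R1 = 884

884


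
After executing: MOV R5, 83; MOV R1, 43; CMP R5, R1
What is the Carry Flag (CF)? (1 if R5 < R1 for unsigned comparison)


Register state trace:
  MOV R5, 83  → R5 = 83
  MOV R1, 43  → R1 = 43
  CMP R5, R1  → unsigned 83 - 43: no borrow
  83 >= 43, so CF = 0
CF = 0

0


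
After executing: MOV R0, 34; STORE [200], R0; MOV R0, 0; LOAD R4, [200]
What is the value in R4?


Register and memory trace:
  MOV R0, 34  → R0 = 34
  STORE [200], R0  → mem[200] = 34
  MOV R0, 0  → R0 = 0
  LOAD R4, [200]  → R4 = mem[200] = 34
Final: R4 = 34

34


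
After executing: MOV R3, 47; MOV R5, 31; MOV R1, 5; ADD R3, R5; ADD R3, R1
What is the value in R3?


Register state trace:
  MOV R3, 47  → R3 = 47
  MOV R5, 31  → R5 = 31
  MOV R1, 5  → R1 = 5
  ADD R3, R5  → R3 = 47 + 31 = 78
  ADD R3, R1  → R3 = 78 + 5 = 83
Final: R3 = 83

83


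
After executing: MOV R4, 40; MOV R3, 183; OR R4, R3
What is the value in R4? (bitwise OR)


Register state trace:
  MOV R4, 40  → R4 = 40 (0b00101000)
  MOV R3, 183  → R3 = 183 (0b10110111)
  OR R4, R3   → R4 = 40 OR 183 = 191 (0b10111111)
Final: R4 = 191

191


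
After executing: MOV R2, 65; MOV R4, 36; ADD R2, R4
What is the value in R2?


Register state trace:
  MOV R2, 65  → R2 = 65
  MOV R4, 36  → R4 = 36
  ADD R2, R4  → R2 = 65 + 36 = 101
Final: R2 = 101

101


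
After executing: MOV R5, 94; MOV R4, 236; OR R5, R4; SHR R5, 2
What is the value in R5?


Register state trace:
  MOV R5, 94  → R5 = 94 (0b01011110)
  MOV R4, 236  → R4 = 236 (0b11101100)
  OR R5, R4  → R5 = 94 OR 236 = 254 (0b11111110)
  SHR R5, 2  → R5 = 254 >> 2 = 63
Final: R5 = 63

63


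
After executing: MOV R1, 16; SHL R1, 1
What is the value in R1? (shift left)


Register state trace:
  MOV R1, 16  → R1 = 16
  SHL R1, 1  → R1 = 16 << 1 = 16 * 2^1 = 32
Final: R1 = 32

32


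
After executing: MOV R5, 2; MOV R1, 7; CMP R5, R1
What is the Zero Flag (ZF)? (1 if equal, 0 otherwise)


Register state trace:
  MOV R5, 2  → R5 = 2
  MOV R1, 7  → R1 = 7
  CMP R5, R1  → computes 2 - 7 = -5
  Result is nonzero, so values are not equal
ZF = 0

0


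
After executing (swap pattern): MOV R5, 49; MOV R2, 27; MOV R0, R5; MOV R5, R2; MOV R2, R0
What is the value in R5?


Register state trace (swap pattern):
  MOV R5, 49  → R5 = 49
  MOV R2, 27  → R2 = 27
  MOV R0, R5  → R0 = 49  (save R5)
  MOV R5, R2  → R5 = 27  (R5 gets R2's value)
  MOV R2, R0  → R2 = 49  (R2 gets saved value)
Final: R5 = 27

27


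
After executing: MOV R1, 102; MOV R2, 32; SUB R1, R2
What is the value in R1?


Register state trace:
  MOV R1, 102  → R1 = 102
  MOV R2, 32  → R2 = 32
  SUB R1, R2  → R1 = 102 - 32 = 70
Final: R1 = 70

70


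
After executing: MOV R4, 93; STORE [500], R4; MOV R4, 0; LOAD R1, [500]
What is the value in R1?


Register and memory trace:
  MOV R4, 93  → R4 = 93
  STORE [500], R4  → mem[500] = 93
  MOV R4, 0  → R4 = 0
  LOAD R1, [500]  → R1 = mem[500] = 93
Final: R1 = 93

93


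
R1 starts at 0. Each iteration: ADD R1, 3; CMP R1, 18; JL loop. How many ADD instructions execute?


Loop trace (R1 starts at 0, target 18, step 3):
  ADD #1: R1 = 0 + 3 = 3  → 3 < 18, loop
  ADD #2: R1 = 3 + 3 = 6  → 6 < 18, loop
  ADD #3: R1 = 6 + 3 = 9  → 9 < 18, loop
  ADD #4: R1 = 9 + 3 = 12  → 12 < 18, loop
  ADD #5: R1 = 12 + 3 = 15  → 15 < 18, loop
  ADD #6: R1 = 15 + 3 = 18  → 18 >= 18, exit
Total ADD instructions: 6

6


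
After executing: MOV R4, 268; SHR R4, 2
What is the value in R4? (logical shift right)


Register state trace:
  MOV R4, 268  → R4 = 268
  SHR R4, 2  → R4 = 268 >> 2 = 268 // 2^2 = 67
Final: R4 = 67

67


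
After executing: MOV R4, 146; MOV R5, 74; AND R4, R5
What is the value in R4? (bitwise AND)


Register state trace:
  MOV R4, 146  → R4 = 146 (0b10010010)
  MOV R5, 74  → R5 = 74 (0b01001010)
  AND R4, R5  → R4 = 146 AND 74 = 2 (0b00000010)
Final: R4 = 2

2


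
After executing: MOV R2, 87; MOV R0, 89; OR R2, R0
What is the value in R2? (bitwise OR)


Register state trace:
  MOV R2, 87  → R2 = 87 (0b01010111)
  MOV R0, 89  → R0 = 89 (0b01011001)
  OR R2, R0   → R2 = 87 OR 89 = 95 (0b01011111)
Final: R2 = 95

95


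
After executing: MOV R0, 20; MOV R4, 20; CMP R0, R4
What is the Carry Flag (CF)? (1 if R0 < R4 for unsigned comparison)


Register state trace:
  MOV R0, 20  → R0 = 20
  MOV R4, 20  → R4 = 20
  CMP R0, R4  → unsigned 20 - 20: no borrow
  20 >= 20, so CF = 0
CF = 0

0


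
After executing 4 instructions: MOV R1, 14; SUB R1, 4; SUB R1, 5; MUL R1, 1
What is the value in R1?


Register state trace:
  MOV R1, 14  → R1 = 14
  SUB R1, 4  → R1 = 14 - 4 = 10
  SUB R1, 5  → R1 = 10 - 5 = 5
  MUL R1, 1  → R1 = 5 * 1 = 5
Final: R1 = 5

5


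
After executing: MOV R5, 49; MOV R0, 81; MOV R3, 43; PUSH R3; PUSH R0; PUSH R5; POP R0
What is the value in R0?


Stack trace (top is rightmost):
  MOV R5, 49  → R5 = 49
  MOV R0, 81  → R0 = 81
  MOV R3, 43  → R3 = 43
  PUSH R3  → stack: [43]
  PUSH R0  → stack: [43, 81]
  PUSH R5  → stack: [43, 81, 49]
  POP R0  → R0 = 49, stack: [43, 81]
Final: R0 = 49

49


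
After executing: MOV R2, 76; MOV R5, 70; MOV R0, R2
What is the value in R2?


Register state trace:
  MOV R2, 76  → R2 = 76
  MOV R5, 70  → R5 = 70
  MOV R0, R2  → R0 = 76
Final: R2 = 76

76


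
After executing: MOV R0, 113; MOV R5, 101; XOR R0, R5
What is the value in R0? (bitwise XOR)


Register state trace:
  MOV R0, 113  → R0 = 113 (0b01110001)
  MOV R5, 101  → R5 = 101 (0b01100101)
  XOR R0, R5  → R0 = 113 XOR 101 = 20 (0b00010100)
Final: R0 = 20

20


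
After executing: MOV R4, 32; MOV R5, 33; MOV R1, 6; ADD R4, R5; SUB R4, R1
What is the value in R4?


Register state trace:
  MOV R4, 32  → R4 = 32
  MOV R5, 33  → R5 = 33
  MOV R1, 6  → R1 = 6
  ADD R4, R5  → R4 = 32 + 33 = 65
  SUB R4, R1  → R4 = 65 - 6 = 59
Final: R4 = 59

59


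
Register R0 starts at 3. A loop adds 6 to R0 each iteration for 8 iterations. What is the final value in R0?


Starting value: R0 = 3
  Iter 1: R0 = 3 + 6 = 9
  Iter 2: R0 = 9 + 6 = 15
  Iter 3: R0 = 15 + 6 = 21
  Iter 4: R0 = 21 + 6 = 27
  Iter 5: R0 = 27 + 6 = 33
  Iter 6: R0 = 33 + 6 = 39
  Iter 7: R0 = 39 + 6 = 45
  Iter 8: R0 = 45 + 6 = 51
Final: R0 = 51

51


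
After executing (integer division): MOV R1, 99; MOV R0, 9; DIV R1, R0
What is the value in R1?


Register state trace:
  MOV R1, 99  → R1 = 99
  MOV R0, 9  → R0 = 9
  DIV R1, R0  → R1 = 99 // 9 = 11
Final: R1 = 11

11


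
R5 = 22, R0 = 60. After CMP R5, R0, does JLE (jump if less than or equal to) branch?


Trace:
  R5 = 22, R0 = 60
  CMP R5, R0  → compares 22 vs 60
  JLE checks: is 22 less than or equal to 60?
  22 < 60, so condition is true
Branch taken: Yes

Yes


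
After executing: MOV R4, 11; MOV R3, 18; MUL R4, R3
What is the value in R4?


Register state trace:
  MOV R4, 11  → R4 = 11
  MOV R3, 18  → R3 = 18
  MUL R4, R3  → R4 = 11 * 18 = 198
Final: R4 = 198

198
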